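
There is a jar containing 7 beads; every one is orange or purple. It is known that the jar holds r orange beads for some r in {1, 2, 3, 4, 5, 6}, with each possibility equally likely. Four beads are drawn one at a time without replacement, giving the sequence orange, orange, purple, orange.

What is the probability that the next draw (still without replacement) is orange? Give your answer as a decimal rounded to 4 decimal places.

0.6667

For each hypothesis, P(data | H) works out to: P(data | r = 1) = (1/7)(0/6) = 0; P(data | r = 2) = (2/7)(1/6)(5/5)(0/4) = 0; P(data | r = 3) = (3/7)(2/6)(4/5)(1/4) = 1/35; P(data | r = 4) = (4/7)(3/6)(3/5)(2/4) = 3/35; P(data | r = 5) = (5/7)(4/6)(2/5)(3/4) = 1/7; P(data | r = 6) = (6/7)(5/6)(1/5)(4/4) = 1/7.
Multiplying each by its prior: 1/6 · 0 = 0, 1/6 · 0 = 0, 1/6 · 1/35 = 1/210, 1/6 · 3/35 = 1/70, 1/6 · 1/7 = 1/42, 1/6 · 1/7 = 1/42; with total 1/15.
Normalising, the posterior is P(r = 1 | data) = 0, P(r = 2 | data) = 0, P(r = 3 | data) = 1/14, P(r = 4 | data) = 3/14, P(r = 5 | data) = 5/14, P(r = 6 | data) = 5/14.
The predictive probability is P(orange next | data) = (0)(1/14) + (1/3)(3/14) + (2/3)(5/14) + (1)(5/14) = 2/3.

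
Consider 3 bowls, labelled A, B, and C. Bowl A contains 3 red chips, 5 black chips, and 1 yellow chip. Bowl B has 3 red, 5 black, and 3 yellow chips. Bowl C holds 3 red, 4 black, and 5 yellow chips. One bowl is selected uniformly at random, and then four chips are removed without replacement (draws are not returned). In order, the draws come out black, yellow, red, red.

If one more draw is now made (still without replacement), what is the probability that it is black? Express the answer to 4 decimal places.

Compute the likelihood of the observed sequence for each case: P(data | bowl A) = (5/9)(1/8)(3/7)(2/6) = 0.0099206; P(data | bowl B) = (5/11)(3/10)(3/9)(2/8) = 0.011364; P(data | bowl C) = (4/12)(5/11)(3/10)(2/9) = 0.010101.
Multiplying each by its prior: 1/3 · 0.0099206 = 0.0033069, 1/3 · 0.011364 = 0.0037879, 1/3 · 0.010101 = 0.003367; summing to 0.010462.
Normalising, the posterior is P(bowl A | data) = 0.31609, P(bowl B | data) = 0.36207, P(bowl C | data) = 0.32184.
So P(black next | data) = Σ P(black next | H) P(H | data) = (4/5)(0.31609) + (4/7)(0.36207) + (3/8)(0.32184) = 0.58046.

0.5805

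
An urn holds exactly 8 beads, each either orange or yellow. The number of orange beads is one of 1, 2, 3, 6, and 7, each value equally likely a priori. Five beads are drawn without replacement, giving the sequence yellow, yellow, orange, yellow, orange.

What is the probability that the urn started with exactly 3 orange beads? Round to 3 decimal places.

For each hypothesis, P(data | H) works out to: P(data | r = 1) = (7/8)(6/7)(1/6)(5/5)(0/4) = 0; P(data | r = 2) = (6/8)(5/7)(2/6)(4/5)(1/4) = 1/28; P(data | r = 3) = (5/8)(4/7)(3/6)(3/5)(2/4) = 3/56; P(data | r = 6) = (2/8)(1/7)(6/6)(0/5) = 0; P(data | r = 7) = (1/8)(0/7) = 0.
The prior-weighted likelihoods are 1/5 · 0 = 0, 1/5 · 1/28 = 1/140, 1/5 · 3/56 = 3/280, 1/5 · 0 = 0, 1/5 · 0 = 0; summing to 1/56.
Therefore the posterior P(r = 3 | data) = (3/280) / (1/56) = 3/5.

0.600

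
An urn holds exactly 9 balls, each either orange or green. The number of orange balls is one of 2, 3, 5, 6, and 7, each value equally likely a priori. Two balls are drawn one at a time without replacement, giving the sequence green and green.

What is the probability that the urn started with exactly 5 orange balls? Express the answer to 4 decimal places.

Compute the likelihood of the observed sequence for each case: P(data | r = 2) = (7/9)(6/8) = 7/12; P(data | r = 3) = (6/9)(5/8) = 5/12; P(data | r = 5) = (4/9)(3/8) = 1/6; P(data | r = 6) = (3/9)(2/8) = 1/12; P(data | r = 7) = (2/9)(1/8) = 1/36.
The prior-weighted likelihoods are 1/5 · 7/12 = 7/60, 1/5 · 5/12 = 1/12, 1/5 · 1/6 = 1/30, 1/5 · 1/12 = 1/60, 1/5 · 1/36 = 1/180; these sum to 23/90.
Hence P(r = 5 | data) = (1/30) / (23/90) = 3/23.

0.1304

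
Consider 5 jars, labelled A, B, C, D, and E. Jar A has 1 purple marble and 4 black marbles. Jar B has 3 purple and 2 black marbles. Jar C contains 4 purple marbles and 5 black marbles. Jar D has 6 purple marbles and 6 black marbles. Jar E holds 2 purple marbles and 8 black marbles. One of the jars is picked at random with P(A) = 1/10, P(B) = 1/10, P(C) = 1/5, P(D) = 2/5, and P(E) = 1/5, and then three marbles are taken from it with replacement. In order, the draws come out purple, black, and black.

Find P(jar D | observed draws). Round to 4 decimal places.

For each hypothesis, P(data | H) works out to: P(data | jar A) = (1/5)(4/5)(4/5) = 0.128; P(data | jar B) = (3/5)(2/5)(2/5) = 0.096; P(data | jar C) = (4/9)(5/9)(5/9) = 0.13717; P(data | jar D) = (6/12)(6/12)(6/12) = 0.125; P(data | jar E) = (2/10)(8/10)(8/10) = 0.128.
Weighting by the prior gives 1/10 · 0.128 = 0.0128, 1/10 · 0.096 = 0.0096, 1/5 · 0.13717 = 0.027435, 2/5 · 0.125 = 0.05, 1/5 · 0.128 = 0.0256; summing to 0.12543.
Hence P(jar D | data) = (0.05) / (0.12543) = 0.39861.

0.3986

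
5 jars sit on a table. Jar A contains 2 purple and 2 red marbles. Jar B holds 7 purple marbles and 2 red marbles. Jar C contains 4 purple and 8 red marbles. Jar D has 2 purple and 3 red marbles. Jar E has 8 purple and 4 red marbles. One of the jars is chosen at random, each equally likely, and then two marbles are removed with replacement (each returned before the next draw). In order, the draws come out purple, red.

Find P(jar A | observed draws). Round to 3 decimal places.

0.226

The likelihood of the observed sequence under each hypothesis: P(data | jar A) = (2/4)(2/4) = 0.25; P(data | jar B) = (7/9)(2/9) = 0.17284; P(data | jar C) = (4/12)(8/12) = 0.22222; P(data | jar D) = (2/5)(3/5) = 0.24; P(data | jar E) = (8/12)(4/12) = 0.22222.
The prior-weighted likelihoods are 1/5 · 0.25 = 0.05, 1/5 · 0.17284 = 0.034568, 1/5 · 0.22222 = 0.044444, 1/5 · 0.24 = 0.048, 1/5 · 0.22222 = 0.044444; summing to 0.22146.
By Bayes' rule, P(jar A | data) = (0.05) / (0.22146) = 0.22578.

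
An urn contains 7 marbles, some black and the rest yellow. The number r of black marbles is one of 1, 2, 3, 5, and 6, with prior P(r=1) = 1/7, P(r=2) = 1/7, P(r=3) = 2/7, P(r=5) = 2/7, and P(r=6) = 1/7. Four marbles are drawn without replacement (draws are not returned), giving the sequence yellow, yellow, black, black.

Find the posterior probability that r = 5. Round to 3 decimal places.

0.303

The likelihood of the observed sequence under each hypothesis: P(data | r = 1) = (6/7)(5/6)(1/5)(0/4) = 0; P(data | r = 2) = (5/7)(4/6)(2/5)(1/4) = 1/21; P(data | r = 3) = (4/7)(3/6)(3/5)(2/4) = 3/35; P(data | r = 5) = (2/7)(1/6)(5/5)(4/4) = 1/21; P(data | r = 6) = (1/7)(0/6) = 0.
Weighting by the prior gives 1/7 · 0 = 0, 1/7 · 1/21 = 1/147, 2/7 · 3/35 = 6/245, 2/7 · 1/21 = 2/147, 1/7 · 0 = 0; summing to 11/245.
Hence P(r = 5 | data) = (2/147) / (11/245) = 10/33.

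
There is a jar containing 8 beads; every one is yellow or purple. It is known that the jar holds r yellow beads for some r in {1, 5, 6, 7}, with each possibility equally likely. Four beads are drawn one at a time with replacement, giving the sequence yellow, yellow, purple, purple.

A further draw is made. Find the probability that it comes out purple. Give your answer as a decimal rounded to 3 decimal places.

For each hypothesis, P(data | H) works out to: P(data | r = 1) = (1/8)(1/8)(7/8)(7/8) = 0.011963; P(data | r = 5) = (5/8)(5/8)(3/8)(3/8) = 0.054932; P(data | r = 6) = (6/8)(6/8)(2/8)(2/8) = 0.035156; P(data | r = 7) = (7/8)(7/8)(1/8)(1/8) = 0.011963.
Weighting by the prior gives 1/4 · 0.011963 = 0.0029907, 1/4 · 0.054932 = 0.013733, 1/4 · 0.035156 = 0.0087891, 1/4 · 0.011963 = 0.0029907; these sum to 0.028503.
Dividing through by the total gives posterior P(r = 1 | data) = 0.10493, P(r = 5 | data) = 0.4818, P(r = 6 | data) = 0.30835, P(r = 7 | data) = 0.10493.
The predictive probability is P(purple next | data) = (7/8)(0.10493) + (3/8)(0.4818) + (1/4)(0.30835) + (1/8)(0.10493) = 0.36269.

0.363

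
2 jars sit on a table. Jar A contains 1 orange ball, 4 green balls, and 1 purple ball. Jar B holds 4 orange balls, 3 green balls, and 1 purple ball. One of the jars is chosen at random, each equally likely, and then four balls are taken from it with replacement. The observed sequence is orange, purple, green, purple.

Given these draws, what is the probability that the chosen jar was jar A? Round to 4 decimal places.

0.5130

Under each hypothesis, the probability of the observed sequence is: P(data | jar A) = (1/6)(1/6)(4/6)(1/6) = 0.0030864; P(data | jar B) = (4/8)(1/8)(3/8)(1/8) = 0.0029297.
Multiplying each by its prior: 1/2 · 0.0030864 = 0.0015432, 1/2 · 0.0029297 = 0.0014648; with total 0.0030081.
Hence P(jar A | data) = (0.0015432) / (0.0030081) = 0.51303.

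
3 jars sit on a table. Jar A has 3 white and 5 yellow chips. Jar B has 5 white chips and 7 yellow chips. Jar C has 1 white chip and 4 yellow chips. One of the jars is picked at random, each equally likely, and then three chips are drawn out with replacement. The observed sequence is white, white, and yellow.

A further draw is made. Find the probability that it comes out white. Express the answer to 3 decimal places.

0.369

For each hypothesis, P(data | H) works out to: P(data | jar A) = (3/8)(3/8)(5/8) = 0.087891; P(data | jar B) = (5/12)(5/12)(7/12) = 0.10127; P(data | jar C) = (1/5)(1/5)(4/5) = 0.032.
The prior-weighted likelihoods are 1/3 · 0.087891 = 0.029297, 1/3 · 0.10127 = 0.033758, 1/3 · 0.032 = 0.010667; summing to 0.073721.
The posterior is then P(jar A | data) = 0.3974, P(jar B | data) = 0.45791, P(jar C | data) = 0.14469.
So P(white next | data) = Σ P(white next | H) P(H | data) = (3/8)(0.3974) + (5/12)(0.45791) + (1/5)(0.14469) = 0.36876.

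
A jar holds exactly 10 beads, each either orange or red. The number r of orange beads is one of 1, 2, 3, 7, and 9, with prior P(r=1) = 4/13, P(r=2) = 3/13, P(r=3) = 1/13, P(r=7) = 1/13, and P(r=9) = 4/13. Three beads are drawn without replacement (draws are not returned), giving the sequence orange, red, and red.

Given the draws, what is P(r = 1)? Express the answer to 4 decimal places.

0.3636

Compute the likelihood of the observed sequence for each case: P(data | r = 1) = (1/10)(9/9)(8/8) = 0.1; P(data | r = 2) = (2/10)(8/9)(7/8) = 0.15556; P(data | r = 3) = (3/10)(7/9)(6/8) = 0.175; P(data | r = 7) = (7/10)(3/9)(2/8) = 0.058333; P(data | r = 9) = (9/10)(1/9)(0/8) = 0.
The prior-weighted likelihoods are 4/13 · 0.1 = 0.030769, 3/13 · 0.15556 = 0.035897, 1/13 · 0.175 = 0.013462, 1/13 · 0.058333 = 0.0044872, 4/13 · 0 = 0; these sum to 0.084615.
Hence P(r = 1 | data) = (0.030769) / (0.084615) = 0.36364.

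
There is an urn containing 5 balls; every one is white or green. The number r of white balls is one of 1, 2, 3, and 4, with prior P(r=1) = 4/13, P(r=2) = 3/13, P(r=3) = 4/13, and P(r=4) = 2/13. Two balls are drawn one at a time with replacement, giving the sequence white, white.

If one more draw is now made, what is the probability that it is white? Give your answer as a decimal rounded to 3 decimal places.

Compute the likelihood of the observed sequence for each case: P(data | r = 1) = (1/5)(1/5) = 1/25; P(data | r = 2) = (2/5)(2/5) = 4/25; P(data | r = 3) = (3/5)(3/5) = 9/25; P(data | r = 4) = (4/5)(4/5) = 16/25.
Multiplying each by its prior: 4/13 · 1/25 = 4/325, 3/13 · 4/25 = 12/325, 4/13 · 9/25 = 36/325, 2/13 · 16/25 = 32/325; these sum to 84/325.
The posterior is then P(r = 1 | data) = 1/21, P(r = 2 | data) = 1/7, P(r = 3 | data) = 3/7, P(r = 4 | data) = 8/21.
Averaging over the posterior, P(white next | data) = (1/5)(1/21) + (2/5)(1/7) + (3/5)(3/7) + (4/5)(8/21) = 22/35.

0.629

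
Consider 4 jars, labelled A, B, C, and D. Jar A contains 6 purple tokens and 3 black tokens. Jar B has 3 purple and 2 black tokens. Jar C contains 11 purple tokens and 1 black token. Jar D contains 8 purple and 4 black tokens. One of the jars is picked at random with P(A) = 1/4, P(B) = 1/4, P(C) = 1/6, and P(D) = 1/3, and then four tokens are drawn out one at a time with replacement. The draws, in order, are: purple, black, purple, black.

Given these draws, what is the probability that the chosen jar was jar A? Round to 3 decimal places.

For each hypothesis, P(data | H) works out to: P(data | jar A) = (6/9)(3/9)(6/9)(3/9) = 0.049383; P(data | jar B) = (3/5)(2/5)(3/5)(2/5) = 0.0576; P(data | jar C) = (11/12)(1/12)(11/12)(1/12) = 0.0058353; P(data | jar D) = (8/12)(4/12)(8/12)(4/12) = 0.049383.
The prior-weighted likelihoods are 1/4 · 0.049383 = 0.012346, 1/4 · 0.0576 = 0.0144, 1/6 · 0.0058353 = 0.00097254, 1/3 · 0.049383 = 0.016461; with total 0.044179.
Therefore the posterior P(jar A | data) = (0.012346) / (0.044179) = 0.27945.

0.279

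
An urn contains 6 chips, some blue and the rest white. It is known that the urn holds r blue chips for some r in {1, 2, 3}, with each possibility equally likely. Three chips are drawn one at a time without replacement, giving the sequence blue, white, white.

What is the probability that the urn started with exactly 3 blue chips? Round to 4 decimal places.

0.2903

Compute the likelihood of the observed sequence for each case: P(data | r = 1) = (1/6)(5/5)(4/4) = 1/6; P(data | r = 2) = (2/6)(4/5)(3/4) = 1/5; P(data | r = 3) = (3/6)(3/5)(2/4) = 3/20.
Weighting by the prior gives 1/3 · 1/6 = 1/18, 1/3 · 1/5 = 1/15, 1/3 · 3/20 = 1/20; with total 31/180.
By Bayes' rule, P(r = 3 | data) = (1/20) / (31/180) = 9/31.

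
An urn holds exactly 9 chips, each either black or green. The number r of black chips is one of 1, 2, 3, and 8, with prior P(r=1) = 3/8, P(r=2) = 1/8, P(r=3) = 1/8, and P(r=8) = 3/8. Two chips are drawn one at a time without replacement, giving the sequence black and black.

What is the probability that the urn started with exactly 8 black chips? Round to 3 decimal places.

0.955

For each hypothesis, P(data | H) works out to: P(data | r = 1) = (1/9)(0/8) = 0; P(data | r = 2) = (2/9)(1/8) = 1/36; P(data | r = 3) = (3/9)(2/8) = 1/12; P(data | r = 8) = (8/9)(7/8) = 7/9.
Weighting by the prior gives 3/8 · 0 = 0, 1/8 · 1/36 = 1/288, 1/8 · 1/12 = 1/96, 3/8 · 7/9 = 7/24; summing to 11/36.
Hence P(r = 8 | data) = (7/24) / (11/36) = 21/22.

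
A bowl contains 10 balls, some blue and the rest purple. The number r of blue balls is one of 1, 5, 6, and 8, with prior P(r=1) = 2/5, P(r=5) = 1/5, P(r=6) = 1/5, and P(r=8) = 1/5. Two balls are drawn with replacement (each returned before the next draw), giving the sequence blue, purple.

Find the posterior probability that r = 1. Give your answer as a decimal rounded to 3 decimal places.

Under each hypothesis, the probability of the observed sequence is: P(data | r = 1) = (1/10)(9/10) = 9/100; P(data | r = 5) = (5/10)(5/10) = 1/4; P(data | r = 6) = (6/10)(4/10) = 6/25; P(data | r = 8) = (8/10)(2/10) = 4/25.
The prior-weighted likelihoods are 2/5 · 9/100 = 9/250, 1/5 · 1/4 = 1/20, 1/5 · 6/25 = 6/125, 1/5 · 4/25 = 4/125; summing to 83/500.
By Bayes' rule, P(r = 1 | data) = (9/250) / (83/500) = 18/83.

0.217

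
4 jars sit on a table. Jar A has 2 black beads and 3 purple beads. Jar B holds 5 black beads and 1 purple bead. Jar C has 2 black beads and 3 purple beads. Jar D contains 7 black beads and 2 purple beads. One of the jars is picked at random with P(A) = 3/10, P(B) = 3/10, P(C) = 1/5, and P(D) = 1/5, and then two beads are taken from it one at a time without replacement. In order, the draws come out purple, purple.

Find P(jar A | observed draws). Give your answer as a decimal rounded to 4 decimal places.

The likelihood of the observed sequence under each hypothesis: P(data | jar A) = (3/5)(2/4) = 3/10; P(data | jar B) = (1/6)(0/5) = 0; P(data | jar C) = (3/5)(2/4) = 3/10; P(data | jar D) = (2/9)(1/8) = 1/36.
Multiplying each by its prior: 3/10 · 3/10 = 9/100, 3/10 · 0 = 0, 1/5 · 3/10 = 3/50, 1/5 · 1/36 = 1/180; with total 7/45.
By Bayes' rule, P(jar A | data) = (9/100) / (7/45) = 81/140.

0.5786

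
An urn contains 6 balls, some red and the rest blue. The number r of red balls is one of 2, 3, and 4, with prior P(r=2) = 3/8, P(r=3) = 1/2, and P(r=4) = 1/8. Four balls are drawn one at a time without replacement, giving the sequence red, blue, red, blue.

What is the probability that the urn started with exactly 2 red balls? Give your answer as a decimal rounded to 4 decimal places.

For each hypothesis, P(data | H) works out to: P(data | r = 2) = (2/6)(4/5)(1/4)(3/3) = 1/15; P(data | r = 3) = (3/6)(3/5)(2/4)(2/3) = 1/10; P(data | r = 4) = (4/6)(2/5)(3/4)(1/3) = 1/15.
The prior-weighted likelihoods are 3/8 · 1/15 = 1/40, 1/2 · 1/10 = 1/20, 1/8 · 1/15 = 1/120; summing to 1/12.
Hence P(r = 2 | data) = (1/40) / (1/12) = 3/10.

0.3000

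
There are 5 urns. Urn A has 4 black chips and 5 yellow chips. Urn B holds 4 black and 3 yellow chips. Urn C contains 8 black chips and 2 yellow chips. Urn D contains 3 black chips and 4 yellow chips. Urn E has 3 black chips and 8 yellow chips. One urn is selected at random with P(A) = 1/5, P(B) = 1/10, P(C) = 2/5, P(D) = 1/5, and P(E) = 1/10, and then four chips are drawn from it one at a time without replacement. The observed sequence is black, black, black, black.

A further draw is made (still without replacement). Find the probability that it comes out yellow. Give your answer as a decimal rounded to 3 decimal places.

0.355

Under each hypothesis, the probability of the observed sequence is: P(data | urn A) = (4/9)(3/8)(2/7)(1/6) = 1/126; P(data | urn B) = (4/7)(3/6)(2/5)(1/4) = 1/35; P(data | urn C) = (8/10)(7/9)(6/8)(5/7) = 1/3; P(data | urn D) = (3/7)(2/6)(1/5)(0/4) = 0; P(data | urn E) = (3/11)(2/10)(1/9)(0/8) = 0.
Weighting by the prior gives 1/5 · 1/126 = 1/630, 1/10 · 1/35 = 1/350, 2/5 · 1/3 = 2/15, 1/5 · 0 = 0, 1/10 · 0 = 0; these sum to 31/225.
The posterior is then P(urn A | data) = 5/434, P(urn B | data) = 9/434, P(urn C | data) = 30/31, P(urn D | data) = 0, P(urn E | data) = 0.
So P(yellow next | data) = Σ P(yellow next | H) P(H | data) = (1)(5/434) + (1)(9/434) + (1/3)(30/31) = 11/31.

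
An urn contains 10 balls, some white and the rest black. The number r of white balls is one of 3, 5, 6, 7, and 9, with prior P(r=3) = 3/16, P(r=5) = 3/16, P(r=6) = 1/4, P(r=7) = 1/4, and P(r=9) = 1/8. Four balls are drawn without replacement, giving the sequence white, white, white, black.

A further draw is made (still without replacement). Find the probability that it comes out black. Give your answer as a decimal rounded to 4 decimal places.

0.3902

Under each hypothesis, the probability of the observed sequence is: P(data | r = 3) = (3/10)(2/9)(1/8)(7/7) = 0.0083333; P(data | r = 5) = (5/10)(4/9)(3/8)(5/7) = 0.059524; P(data | r = 6) = (6/10)(5/9)(4/8)(4/7) = 0.095238; P(data | r = 7) = (7/10)(6/9)(5/8)(3/7) = 0.125; P(data | r = 9) = (9/10)(8/9)(7/8)(1/7) = 0.1.
Weighting by the prior gives 3/16 · 0.0083333 = 0.0015625, 3/16 · 0.059524 = 0.011161, 1/4 · 0.095238 = 0.02381, 1/4 · 0.125 = 0.03125, 1/8 · 0.1 = 0.0125; with total 0.080283.
Normalising, the posterior is P(r = 3 | data) = 0.019462, P(r = 5 | data) = 0.13902, P(r = 6 | data) = 0.29657, P(r = 7 | data) = 0.38925, P(r = 9 | data) = 0.1557.
The predictive probability is P(black next | data) = (1)(0.019462) + (2/3)(0.13902) + (1/2)(0.29657) + (1/3)(0.38925) + (0)(0.1557) = 0.39018.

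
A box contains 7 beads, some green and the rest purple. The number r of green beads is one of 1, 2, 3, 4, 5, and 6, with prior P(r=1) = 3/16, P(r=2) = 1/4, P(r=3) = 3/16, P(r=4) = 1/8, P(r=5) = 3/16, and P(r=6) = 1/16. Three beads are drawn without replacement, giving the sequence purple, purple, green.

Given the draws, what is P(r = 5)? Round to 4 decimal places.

For each hypothesis, P(data | H) works out to: P(data | r = 1) = (6/7)(5/6)(1/5) = 1/7; P(data | r = 2) = (5/7)(4/6)(2/5) = 4/21; P(data | r = 3) = (4/7)(3/6)(3/5) = 6/35; P(data | r = 4) = (3/7)(2/6)(4/5) = 4/35; P(data | r = 5) = (2/7)(1/6)(5/5) = 1/21; P(data | r = 6) = (1/7)(0/6) = 0.
The prior-weighted likelihoods are 3/16 · 1/7 = 3/112, 1/4 · 4/21 = 1/21, 3/16 · 6/35 = 9/280, 1/8 · 4/35 = 1/70, 3/16 · 1/21 = 1/112, 1/16 · 0 = 0; with total 109/840.
Hence P(r = 5 | data) = (1/112) / (109/840) = 15/218.

0.0688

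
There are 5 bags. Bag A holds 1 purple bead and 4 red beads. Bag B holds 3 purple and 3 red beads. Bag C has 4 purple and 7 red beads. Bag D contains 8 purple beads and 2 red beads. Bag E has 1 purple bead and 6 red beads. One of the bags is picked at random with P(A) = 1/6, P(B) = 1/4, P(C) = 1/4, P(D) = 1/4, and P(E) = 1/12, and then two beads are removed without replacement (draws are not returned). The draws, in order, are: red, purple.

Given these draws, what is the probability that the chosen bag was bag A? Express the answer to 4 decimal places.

0.1460

Compute the likelihood of the observed sequence for each case: P(data | bag A) = (4/5)(1/4) = 0.2; P(data | bag B) = (3/6)(3/5) = 0.3; P(data | bag C) = (7/11)(4/10) = 0.25455; P(data | bag D) = (2/10)(8/9) = 0.17778; P(data | bag E) = (6/7)(1/6) = 0.14286.
Multiplying each by its prior: 1/6 · 0.2 = 0.033333, 1/4 · 0.3 = 0.075, 1/4 · 0.25455 = 0.063636, 1/4 · 0.17778 = 0.044444, 1/12 · 0.14286 = 0.011905; these sum to 0.22832.
Hence P(bag A | data) = (0.033333) / (0.22832) = 0.14599.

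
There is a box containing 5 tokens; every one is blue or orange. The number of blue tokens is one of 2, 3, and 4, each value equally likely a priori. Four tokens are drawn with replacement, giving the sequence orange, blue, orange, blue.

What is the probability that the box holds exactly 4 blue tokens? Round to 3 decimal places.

The likelihood of the observed sequence under each hypothesis: P(data | r = 2) = (3/5)(2/5)(3/5)(2/5) = 0.0576; P(data | r = 3) = (2/5)(3/5)(2/5)(3/5) = 0.0576; P(data | r = 4) = (1/5)(4/5)(1/5)(4/5) = 0.0256.
Weighting by the prior gives 1/3 · 0.0576 = 0.0192, 1/3 · 0.0576 = 0.0192, 1/3 · 0.0256 = 0.0085333; with total 0.046933.
Therefore the posterior P(r = 4 | data) = (0.0085333) / (0.046933) = 0.18182.

0.182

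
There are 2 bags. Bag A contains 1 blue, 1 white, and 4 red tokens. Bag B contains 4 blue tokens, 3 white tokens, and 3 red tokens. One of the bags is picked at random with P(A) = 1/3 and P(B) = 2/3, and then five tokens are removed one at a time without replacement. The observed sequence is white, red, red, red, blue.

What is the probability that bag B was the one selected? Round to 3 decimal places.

0.125

The likelihood of the observed sequence under each hypothesis: P(data | bag A) = (1/6)(4/5)(3/4)(2/3)(1/2) = 1/30; P(data | bag B) = (3/10)(3/9)(2/8)(1/7)(4/6) = 1/420.
The prior-weighted likelihoods are 1/3 · 1/30 = 1/90, 2/3 · 1/420 = 1/630; these sum to 4/315.
Hence P(bag B | data) = (1/630) / (4/315) = 1/8.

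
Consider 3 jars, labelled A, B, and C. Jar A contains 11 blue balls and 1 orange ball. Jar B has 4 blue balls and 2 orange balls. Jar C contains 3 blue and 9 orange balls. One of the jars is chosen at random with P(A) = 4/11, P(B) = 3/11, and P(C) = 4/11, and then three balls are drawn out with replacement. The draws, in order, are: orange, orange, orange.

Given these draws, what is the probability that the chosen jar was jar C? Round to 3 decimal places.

The likelihood of the observed sequence under each hypothesis: P(data | jar A) = (1/12)(1/12)(1/12) = 0.0005787; P(data | jar B) = (2/6)(2/6)(2/6) = 0.037037; P(data | jar C) = (9/12)(9/12)(9/12) = 0.42188.
Weighting by the prior gives 4/11 · 0.0005787 = 0.00021044, 3/11 · 0.037037 = 0.010101, 4/11 · 0.42188 = 0.15341; these sum to 0.16372.
By Bayes' rule, P(jar C | data) = (0.15341) / (0.16372) = 0.93702.

0.937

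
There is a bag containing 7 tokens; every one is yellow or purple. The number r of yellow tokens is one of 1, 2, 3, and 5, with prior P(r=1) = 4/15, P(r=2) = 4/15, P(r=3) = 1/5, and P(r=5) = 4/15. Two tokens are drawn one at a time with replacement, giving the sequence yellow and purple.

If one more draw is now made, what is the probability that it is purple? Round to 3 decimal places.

For each hypothesis, P(data | H) works out to: P(data | r = 1) = (1/7)(6/7) = 6/49; P(data | r = 2) = (2/7)(5/7) = 10/49; P(data | r = 3) = (3/7)(4/7) = 12/49; P(data | r = 5) = (5/7)(2/7) = 10/49.
Weighting by the prior gives 4/15 · 6/49 = 8/245, 4/15 · 10/49 = 8/147, 1/5 · 12/49 = 12/245, 4/15 · 10/49 = 8/147; these sum to 4/21.
Dividing through by the total gives posterior P(r = 1 | data) = 6/35, P(r = 2 | data) = 2/7, P(r = 3 | data) = 9/35, P(r = 5 | data) = 2/7.
So P(purple next | data) = Σ P(purple next | H) P(H | data) = (6/7)(6/35) + (5/7)(2/7) + (4/7)(9/35) + (2/7)(2/7) = 142/245.

0.580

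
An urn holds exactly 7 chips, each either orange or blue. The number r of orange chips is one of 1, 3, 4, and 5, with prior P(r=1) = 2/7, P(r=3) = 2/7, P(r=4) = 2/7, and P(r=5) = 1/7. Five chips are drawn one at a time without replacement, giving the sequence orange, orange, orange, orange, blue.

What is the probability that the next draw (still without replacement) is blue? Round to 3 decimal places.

0.688

For each hypothesis, P(data | H) works out to: P(data | r = 1) = (1/7)(0/6) = 0; P(data | r = 3) = (3/7)(2/6)(1/5)(0/4) = 0; P(data | r = 4) = (4/7)(3/6)(2/5)(1/4)(3/3) = 1/35; P(data | r = 5) = (5/7)(4/6)(3/5)(2/4)(2/3) = 2/21.
Weighting by the prior gives 2/7 · 0 = 0, 2/7 · 0 = 0, 2/7 · 1/35 = 2/245, 1/7 · 2/21 = 2/147; with total 16/735.
Normalising, the posterior is P(r = 1 | data) = 0, P(r = 3 | data) = 0, P(r = 4 | data) = 3/8, P(r = 5 | data) = 5/8.
Averaging over the posterior, P(blue next | data) = (1)(3/8) + (1/2)(5/8) = 11/16.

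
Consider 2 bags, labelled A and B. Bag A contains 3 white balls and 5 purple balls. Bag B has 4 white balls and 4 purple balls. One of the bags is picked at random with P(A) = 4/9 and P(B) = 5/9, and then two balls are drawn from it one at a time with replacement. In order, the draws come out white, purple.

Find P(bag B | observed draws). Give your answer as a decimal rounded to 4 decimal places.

0.5714

For each hypothesis, P(data | H) works out to: P(data | bag A) = (3/8)(5/8) = 15/64; P(data | bag B) = (4/8)(4/8) = 1/4.
Multiplying each by its prior: 4/9 · 15/64 = 5/48, 5/9 · 1/4 = 5/36; these sum to 35/144.
By Bayes' rule, P(bag B | data) = (5/36) / (35/144) = 4/7.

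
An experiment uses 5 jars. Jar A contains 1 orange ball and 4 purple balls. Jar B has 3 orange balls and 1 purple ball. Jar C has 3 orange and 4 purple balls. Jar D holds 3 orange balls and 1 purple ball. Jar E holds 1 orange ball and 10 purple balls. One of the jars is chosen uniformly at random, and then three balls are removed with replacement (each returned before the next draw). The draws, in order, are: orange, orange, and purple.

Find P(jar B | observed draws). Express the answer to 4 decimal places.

For each hypothesis, P(data | H) works out to: P(data | jar A) = (1/5)(1/5)(4/5) = 0.032; P(data | jar B) = (3/4)(3/4)(1/4) = 0.14062; P(data | jar C) = (3/7)(3/7)(4/7) = 0.10496; P(data | jar D) = (3/4)(3/4)(1/4) = 0.14062; P(data | jar E) = (1/11)(1/11)(10/11) = 0.0075131.
Multiplying each by its prior: 1/5 · 0.032 = 0.0064, 1/5 · 0.14062 = 0.028125, 1/5 · 0.10496 = 0.020991, 1/5 · 0.14062 = 0.028125, 1/5 · 0.0075131 = 0.0015026; these sum to 0.085144.
By Bayes' rule, P(jar B | data) = (0.028125) / (0.085144) = 0.33032.

0.3303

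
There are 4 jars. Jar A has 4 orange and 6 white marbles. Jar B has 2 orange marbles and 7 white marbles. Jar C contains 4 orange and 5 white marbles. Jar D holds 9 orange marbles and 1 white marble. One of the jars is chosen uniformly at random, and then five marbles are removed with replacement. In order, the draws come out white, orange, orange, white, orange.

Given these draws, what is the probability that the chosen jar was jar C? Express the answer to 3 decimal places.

0.423

The likelihood of the observed sequence under each hypothesis: P(data | jar A) = (6/10)(4/10)(4/10)(6/10)(4/10) = 0.02304; P(data | jar B) = (7/9)(2/9)(2/9)(7/9)(2/9) = 0.0066386; P(data | jar C) = (5/9)(4/9)(4/9)(5/9)(4/9) = 0.027096; P(data | jar D) = (1/10)(9/10)(9/10)(1/10)(9/10) = 0.00729.
The prior-weighted likelihoods are 1/4 · 0.02304 = 0.00576, 1/4 · 0.0066386 = 0.0016596, 1/4 · 0.027096 = 0.006774, 1/4 · 0.00729 = 0.0018225; with total 0.016016.
By Bayes' rule, P(jar C | data) = (0.006774) / (0.016016) = 0.42295.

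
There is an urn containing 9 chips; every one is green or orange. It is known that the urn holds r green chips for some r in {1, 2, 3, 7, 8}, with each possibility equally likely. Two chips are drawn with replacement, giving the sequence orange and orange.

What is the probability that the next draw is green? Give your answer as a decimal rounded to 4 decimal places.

0.2208

For each hypothesis, P(data | H) works out to: P(data | r = 1) = (8/9)(8/9) = 64/81; P(data | r = 2) = (7/9)(7/9) = 49/81; P(data | r = 3) = (6/9)(6/9) = 4/9; P(data | r = 7) = (2/9)(2/9) = 4/81; P(data | r = 8) = (1/9)(1/9) = 1/81.
Multiplying each by its prior: 1/5 · 64/81 = 64/405, 1/5 · 49/81 = 49/405, 1/5 · 4/9 = 4/45, 1/5 · 4/81 = 4/405, 1/5 · 1/81 = 1/405; these sum to 154/405.
The posterior is then P(r = 1 | data) = 32/77, P(r = 2 | data) = 7/22, P(r = 3 | data) = 18/77, P(r = 7 | data) = 2/77, P(r = 8 | data) = 1/154.
Averaging over the posterior, P(green next | data) = (1/9)(32/77) + (2/9)(7/22) + (1/3)(18/77) + (7/9)(2/77) + (8/9)(1/154) = 17/77.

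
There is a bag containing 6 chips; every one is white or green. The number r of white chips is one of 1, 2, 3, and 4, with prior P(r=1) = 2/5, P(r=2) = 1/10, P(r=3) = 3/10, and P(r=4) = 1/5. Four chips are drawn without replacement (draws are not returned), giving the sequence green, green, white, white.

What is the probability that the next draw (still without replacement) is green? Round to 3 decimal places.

Under each hypothesis, the probability of the observed sequence is: P(data | r = 1) = (5/6)(4/5)(1/4)(0/3) = 0; P(data | r = 2) = (4/6)(3/5)(2/4)(1/3) = 1/15; P(data | r = 3) = (3/6)(2/5)(3/4)(2/3) = 1/10; P(data | r = 4) = (2/6)(1/5)(4/4)(3/3) = 1/15.
The prior-weighted likelihoods are 2/5 · 0 = 0, 1/10 · 1/15 = 1/150, 3/10 · 1/10 = 3/100, 1/5 · 1/15 = 1/75; these sum to 1/20.
Normalising, the posterior is P(r = 1 | data) = 0, P(r = 2 | data) = 2/15, P(r = 3 | data) = 3/5, P(r = 4 | data) = 4/15.
Averaging over the posterior, P(green next | data) = (1)(2/15) + (1/2)(3/5) + (0)(4/15) = 13/30.

0.433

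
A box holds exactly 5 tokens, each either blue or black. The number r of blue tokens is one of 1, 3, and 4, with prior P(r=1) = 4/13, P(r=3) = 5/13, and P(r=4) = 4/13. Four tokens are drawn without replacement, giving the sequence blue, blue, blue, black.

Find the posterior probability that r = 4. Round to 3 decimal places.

The likelihood of the observed sequence under each hypothesis: P(data | r = 1) = (1/5)(0/4) = 0; P(data | r = 3) = (3/5)(2/4)(1/3)(2/2) = 1/10; P(data | r = 4) = (4/5)(3/4)(2/3)(1/2) = 1/5.
Weighting by the prior gives 4/13 · 0 = 0, 5/13 · 1/10 = 1/26, 4/13 · 1/5 = 4/65; these sum to 1/10.
So P(r = 4 | data) = (4/65) / (1/10) = 8/13.

0.615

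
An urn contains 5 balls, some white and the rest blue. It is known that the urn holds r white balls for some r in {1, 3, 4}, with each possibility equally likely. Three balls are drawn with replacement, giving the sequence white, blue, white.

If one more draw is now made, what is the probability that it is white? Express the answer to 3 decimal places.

0.642

For each hypothesis, P(data | H) works out to: P(data | r = 1) = (1/5)(4/5)(1/5) = 4/125; P(data | r = 3) = (3/5)(2/5)(3/5) = 18/125; P(data | r = 4) = (4/5)(1/5)(4/5) = 16/125.
Weighting by the prior gives 1/3 · 4/125 = 4/375, 1/3 · 18/125 = 6/125, 1/3 · 16/125 = 16/375; with total 38/375.
The posterior is then P(r = 1 | data) = 2/19, P(r = 3 | data) = 9/19, P(r = 4 | data) = 8/19.
Averaging over the posterior, P(white next | data) = (1/5)(2/19) + (3/5)(9/19) + (4/5)(8/19) = 61/95.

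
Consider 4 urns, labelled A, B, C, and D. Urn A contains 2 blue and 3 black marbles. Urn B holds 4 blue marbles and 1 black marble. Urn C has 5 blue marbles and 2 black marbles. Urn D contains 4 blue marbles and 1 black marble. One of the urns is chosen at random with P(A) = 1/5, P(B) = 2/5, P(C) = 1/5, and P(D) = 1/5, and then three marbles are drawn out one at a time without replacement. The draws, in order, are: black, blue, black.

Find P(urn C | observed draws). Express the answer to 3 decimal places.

Compute the likelihood of the observed sequence for each case: P(data | urn A) = (3/5)(2/4)(2/3) = 1/5; P(data | urn B) = (1/5)(4/4)(0/3) = 0; P(data | urn C) = (2/7)(5/6)(1/5) = 1/21; P(data | urn D) = (1/5)(4/4)(0/3) = 0.
The prior-weighted likelihoods are 1/5 · 1/5 = 1/25, 2/5 · 0 = 0, 1/5 · 1/21 = 1/105, 1/5 · 0 = 0; with total 26/525.
Therefore the posterior P(urn C | data) = (1/105) / (26/525) = 5/26.

0.192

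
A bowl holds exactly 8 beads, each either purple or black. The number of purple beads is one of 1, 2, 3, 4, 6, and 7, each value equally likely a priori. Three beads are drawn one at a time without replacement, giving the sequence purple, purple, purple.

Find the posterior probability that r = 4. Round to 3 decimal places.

0.067

For each hypothesis, P(data | H) works out to: P(data | r = 1) = (1/8)(0/7) = 0; P(data | r = 2) = (2/8)(1/7)(0/6) = 0; P(data | r = 3) = (3/8)(2/7)(1/6) = 1/56; P(data | r = 4) = (4/8)(3/7)(2/6) = 1/14; P(data | r = 6) = (6/8)(5/7)(4/6) = 5/14; P(data | r = 7) = (7/8)(6/7)(5/6) = 5/8.
Multiplying each by its prior: 1/6 · 0 = 0, 1/6 · 0 = 0, 1/6 · 1/56 = 1/336, 1/6 · 1/14 = 1/84, 1/6 · 5/14 = 5/84, 1/6 · 5/8 = 5/48; summing to 5/28.
Therefore the posterior P(r = 4 | data) = (1/84) / (5/28) = 1/15.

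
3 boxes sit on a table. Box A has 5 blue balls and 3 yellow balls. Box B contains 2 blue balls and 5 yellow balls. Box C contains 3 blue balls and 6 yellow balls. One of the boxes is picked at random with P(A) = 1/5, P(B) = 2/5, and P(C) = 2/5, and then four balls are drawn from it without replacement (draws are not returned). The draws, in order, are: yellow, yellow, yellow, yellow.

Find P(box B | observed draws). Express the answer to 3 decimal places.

0.545

For each hypothesis, P(data | H) works out to: P(data | box A) = (3/8)(2/7)(1/6)(0/5) = 0; P(data | box B) = (5/7)(4/6)(3/5)(2/4) = 1/7; P(data | box C) = (6/9)(5/8)(4/7)(3/6) = 5/42.
Multiplying each by its prior: 1/5 · 0 = 0, 2/5 · 1/7 = 2/35, 2/5 · 5/42 = 1/21; these sum to 11/105.
So P(box B | data) = (2/35) / (11/105) = 6/11.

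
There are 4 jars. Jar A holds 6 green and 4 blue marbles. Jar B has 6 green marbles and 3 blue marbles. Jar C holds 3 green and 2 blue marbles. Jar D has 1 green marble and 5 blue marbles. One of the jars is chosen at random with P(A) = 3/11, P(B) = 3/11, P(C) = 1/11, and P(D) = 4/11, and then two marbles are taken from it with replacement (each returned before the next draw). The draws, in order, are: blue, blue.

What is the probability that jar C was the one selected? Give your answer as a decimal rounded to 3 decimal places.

Compute the likelihood of the observed sequence for each case: P(data | jar A) = (4/10)(4/10) = 0.16; P(data | jar B) = (3/9)(3/9) = 0.11111; P(data | jar C) = (2/5)(2/5) = 0.16; P(data | jar D) = (5/6)(5/6) = 0.69444.
Weighting by the prior gives 3/11 · 0.16 = 0.043636, 3/11 · 0.11111 = 0.030303, 1/11 · 0.16 = 0.014545, 4/11 · 0.69444 = 0.25253; summing to 0.34101.
Hence P(jar C | data) = (0.014545) / (0.34101) = 0.042654.

0.043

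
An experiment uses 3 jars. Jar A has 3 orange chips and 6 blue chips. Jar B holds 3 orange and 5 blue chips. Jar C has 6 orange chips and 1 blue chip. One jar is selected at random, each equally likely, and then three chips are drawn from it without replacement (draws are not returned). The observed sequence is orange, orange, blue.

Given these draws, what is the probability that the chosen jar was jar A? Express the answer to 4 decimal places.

0.2353

Compute the likelihood of the observed sequence for each case: P(data | jar A) = (3/9)(2/8)(6/7) = 1/14; P(data | jar B) = (3/8)(2/7)(5/6) = 5/56; P(data | jar C) = (6/7)(5/6)(1/5) = 1/7.
Weighting by the prior gives 1/3 · 1/14 = 1/42, 1/3 · 5/56 = 5/168, 1/3 · 1/7 = 1/21; with total 17/168.
Therefore the posterior P(jar A | data) = (1/42) / (17/168) = 4/17.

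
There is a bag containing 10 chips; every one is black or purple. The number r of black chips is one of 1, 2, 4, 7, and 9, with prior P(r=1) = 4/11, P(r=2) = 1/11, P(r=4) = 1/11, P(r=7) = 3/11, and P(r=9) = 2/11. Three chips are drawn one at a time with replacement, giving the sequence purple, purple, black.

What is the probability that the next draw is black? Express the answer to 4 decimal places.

The likelihood of the observed sequence under each hypothesis: P(data | r = 1) = (9/10)(9/10)(1/10) = 0.081; P(data | r = 2) = (8/10)(8/10)(2/10) = 0.128; P(data | r = 4) = (6/10)(6/10)(4/10) = 0.144; P(data | r = 7) = (3/10)(3/10)(7/10) = 0.063; P(data | r = 9) = (1/10)(1/10)(9/10) = 0.009.
The prior-weighted likelihoods are 4/11 · 0.081 = 0.029455, 1/11 · 0.128 = 0.011636, 1/11 · 0.144 = 0.013091, 3/11 · 0.063 = 0.017182, 2/11 · 0.009 = 0.0016364; these sum to 0.073.
The posterior is then P(r = 1 | data) = 0.40349, P(r = 2 | data) = 0.1594, P(r = 4 | data) = 0.17933, P(r = 7 | data) = 0.23537, P(r = 9 | data) = 0.022416.
Averaging over the posterior, P(black next | data) = (1/10)(0.40349) + (1/5)(0.1594) + (2/5)(0.17933) + (7/10)(0.23537) + (9/10)(0.022416) = 0.32889.

0.3289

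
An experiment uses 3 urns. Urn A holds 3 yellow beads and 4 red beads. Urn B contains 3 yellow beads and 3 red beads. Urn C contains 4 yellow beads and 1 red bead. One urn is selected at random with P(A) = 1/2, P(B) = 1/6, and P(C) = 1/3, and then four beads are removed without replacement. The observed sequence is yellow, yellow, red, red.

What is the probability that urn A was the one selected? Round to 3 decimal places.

0.720

The likelihood of the observed sequence under each hypothesis: P(data | urn A) = (3/7)(2/6)(4/5)(3/4) = 3/35; P(data | urn B) = (3/6)(2/5)(3/4)(2/3) = 1/10; P(data | urn C) = (4/5)(3/4)(1/3)(0/2) = 0.
Multiplying each by its prior: 1/2 · 3/35 = 3/70, 1/6 · 1/10 = 1/60, 1/3 · 0 = 0; these sum to 5/84.
So P(urn A | data) = (3/70) / (5/84) = 18/25.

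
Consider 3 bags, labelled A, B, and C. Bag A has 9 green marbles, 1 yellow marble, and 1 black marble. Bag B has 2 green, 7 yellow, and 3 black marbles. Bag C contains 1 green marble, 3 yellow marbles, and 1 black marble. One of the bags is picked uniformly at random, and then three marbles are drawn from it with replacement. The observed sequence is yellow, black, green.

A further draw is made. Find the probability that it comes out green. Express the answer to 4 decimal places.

Compute the likelihood of the observed sequence for each case: P(data | bag A) = (1/11)(1/11)(9/11) = 0.0067618; P(data | bag B) = (7/12)(3/12)(2/12) = 0.024306; P(data | bag C) = (3/5)(1/5)(1/5) = 0.024.
Weighting by the prior gives 1/3 · 0.0067618 = 0.0022539, 1/3 · 0.024306 = 0.0081019, 1/3 · 0.024 = 0.008; these sum to 0.018356.
Dividing through by the total gives posterior P(bag A | data) = 0.12279, P(bag B | data) = 0.44138, P(bag C | data) = 0.43583.
The predictive probability is P(green next | data) = (9/11)(0.12279) + (1/6)(0.44138) + (1/5)(0.43583) = 0.2612.

0.2612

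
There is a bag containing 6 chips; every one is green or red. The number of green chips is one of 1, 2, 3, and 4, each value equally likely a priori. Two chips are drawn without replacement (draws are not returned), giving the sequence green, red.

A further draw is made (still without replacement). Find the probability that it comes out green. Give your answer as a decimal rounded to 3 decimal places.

The likelihood of the observed sequence under each hypothesis: P(data | r = 1) = (1/6)(5/5) = 1/6; P(data | r = 2) = (2/6)(4/5) = 4/15; P(data | r = 3) = (3/6)(3/5) = 3/10; P(data | r = 4) = (4/6)(2/5) = 4/15.
Multiplying each by its prior: 1/4 · 1/6 = 1/24, 1/4 · 4/15 = 1/15, 1/4 · 3/10 = 3/40, 1/4 · 4/15 = 1/15; with total 1/4.
Dividing through by the total gives posterior P(r = 1 | data) = 1/6, P(r = 2 | data) = 4/15, P(r = 3 | data) = 3/10, P(r = 4 | data) = 4/15.
The predictive probability is P(green next | data) = (0)(1/6) + (1/4)(4/15) + (1/2)(3/10) + (3/4)(4/15) = 5/12.

0.417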